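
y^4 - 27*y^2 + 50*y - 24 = (y - 4)*(y - 1)^2*(y + 6)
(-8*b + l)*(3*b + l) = -24*b^2 - 5*b*l + l^2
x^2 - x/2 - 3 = (x - 2)*(x + 3/2)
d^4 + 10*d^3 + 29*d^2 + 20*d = d*(d + 1)*(d + 4)*(d + 5)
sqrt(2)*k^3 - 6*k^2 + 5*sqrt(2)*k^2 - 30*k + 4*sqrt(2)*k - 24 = (k + 4)*(k - 3*sqrt(2))*(sqrt(2)*k + sqrt(2))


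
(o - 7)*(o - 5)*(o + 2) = o^3 - 10*o^2 + 11*o + 70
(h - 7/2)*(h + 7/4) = h^2 - 7*h/4 - 49/8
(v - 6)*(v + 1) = v^2 - 5*v - 6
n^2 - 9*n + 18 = (n - 6)*(n - 3)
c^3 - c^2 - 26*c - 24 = (c - 6)*(c + 1)*(c + 4)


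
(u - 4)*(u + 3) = u^2 - u - 12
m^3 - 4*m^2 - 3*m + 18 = (m - 3)^2*(m + 2)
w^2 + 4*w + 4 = (w + 2)^2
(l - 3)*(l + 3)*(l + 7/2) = l^3 + 7*l^2/2 - 9*l - 63/2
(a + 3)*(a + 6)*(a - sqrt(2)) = a^3 - sqrt(2)*a^2 + 9*a^2 - 9*sqrt(2)*a + 18*a - 18*sqrt(2)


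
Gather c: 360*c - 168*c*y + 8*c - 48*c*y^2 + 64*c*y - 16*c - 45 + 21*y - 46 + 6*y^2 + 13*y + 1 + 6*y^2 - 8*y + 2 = c*(-48*y^2 - 104*y + 352) + 12*y^2 + 26*y - 88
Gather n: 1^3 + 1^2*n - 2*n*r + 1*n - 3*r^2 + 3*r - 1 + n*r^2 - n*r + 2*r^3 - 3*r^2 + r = n*(r^2 - 3*r + 2) + 2*r^3 - 6*r^2 + 4*r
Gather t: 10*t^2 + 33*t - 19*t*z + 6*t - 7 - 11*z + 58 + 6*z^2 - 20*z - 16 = 10*t^2 + t*(39 - 19*z) + 6*z^2 - 31*z + 35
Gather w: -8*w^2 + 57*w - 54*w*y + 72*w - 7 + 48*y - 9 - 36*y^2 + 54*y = -8*w^2 + w*(129 - 54*y) - 36*y^2 + 102*y - 16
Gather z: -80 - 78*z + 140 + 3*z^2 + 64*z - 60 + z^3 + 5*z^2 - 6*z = z^3 + 8*z^2 - 20*z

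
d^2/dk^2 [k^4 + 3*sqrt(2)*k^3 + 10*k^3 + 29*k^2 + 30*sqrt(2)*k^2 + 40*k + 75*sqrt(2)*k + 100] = 12*k^2 + 18*sqrt(2)*k + 60*k + 58 + 60*sqrt(2)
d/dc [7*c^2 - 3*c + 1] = 14*c - 3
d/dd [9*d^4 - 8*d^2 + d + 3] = 36*d^3 - 16*d + 1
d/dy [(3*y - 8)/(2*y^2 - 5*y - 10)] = 2*(-3*y^2 + 16*y - 35)/(4*y^4 - 20*y^3 - 15*y^2 + 100*y + 100)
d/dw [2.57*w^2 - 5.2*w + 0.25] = 5.14*w - 5.2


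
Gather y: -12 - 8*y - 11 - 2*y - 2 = -10*y - 25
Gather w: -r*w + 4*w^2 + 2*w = 4*w^2 + w*(2 - r)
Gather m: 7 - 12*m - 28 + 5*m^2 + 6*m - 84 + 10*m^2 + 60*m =15*m^2 + 54*m - 105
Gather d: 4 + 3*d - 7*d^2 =-7*d^2 + 3*d + 4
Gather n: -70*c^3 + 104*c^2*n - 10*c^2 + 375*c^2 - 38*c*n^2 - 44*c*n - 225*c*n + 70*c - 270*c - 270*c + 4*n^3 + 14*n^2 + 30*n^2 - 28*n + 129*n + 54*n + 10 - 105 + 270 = -70*c^3 + 365*c^2 - 470*c + 4*n^3 + n^2*(44 - 38*c) + n*(104*c^2 - 269*c + 155) + 175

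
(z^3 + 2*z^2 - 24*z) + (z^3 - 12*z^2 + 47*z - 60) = 2*z^3 - 10*z^2 + 23*z - 60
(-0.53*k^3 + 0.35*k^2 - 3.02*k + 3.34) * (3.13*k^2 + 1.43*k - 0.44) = -1.6589*k^5 + 0.3376*k^4 - 8.7189*k^3 + 5.9816*k^2 + 6.105*k - 1.4696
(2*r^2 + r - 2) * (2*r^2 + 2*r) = 4*r^4 + 6*r^3 - 2*r^2 - 4*r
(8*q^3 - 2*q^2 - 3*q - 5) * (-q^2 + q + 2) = -8*q^5 + 10*q^4 + 17*q^3 - 2*q^2 - 11*q - 10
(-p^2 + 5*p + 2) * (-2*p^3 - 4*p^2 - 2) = 2*p^5 - 6*p^4 - 24*p^3 - 6*p^2 - 10*p - 4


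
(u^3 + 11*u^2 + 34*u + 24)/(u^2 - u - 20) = (u^2 + 7*u + 6)/(u - 5)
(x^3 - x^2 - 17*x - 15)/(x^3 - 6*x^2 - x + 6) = (x^2 - 2*x - 15)/(x^2 - 7*x + 6)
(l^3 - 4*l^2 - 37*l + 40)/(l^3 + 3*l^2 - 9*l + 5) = (l - 8)/(l - 1)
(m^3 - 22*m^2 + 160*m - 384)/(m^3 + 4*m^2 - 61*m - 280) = (m^2 - 14*m + 48)/(m^2 + 12*m + 35)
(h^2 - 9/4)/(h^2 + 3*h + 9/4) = (2*h - 3)/(2*h + 3)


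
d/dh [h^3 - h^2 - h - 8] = 3*h^2 - 2*h - 1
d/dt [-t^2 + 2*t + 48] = 2 - 2*t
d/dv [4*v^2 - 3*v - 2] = 8*v - 3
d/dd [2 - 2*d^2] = -4*d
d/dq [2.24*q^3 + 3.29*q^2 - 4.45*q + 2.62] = 6.72*q^2 + 6.58*q - 4.45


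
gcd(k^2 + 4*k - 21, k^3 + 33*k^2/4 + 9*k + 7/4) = k + 7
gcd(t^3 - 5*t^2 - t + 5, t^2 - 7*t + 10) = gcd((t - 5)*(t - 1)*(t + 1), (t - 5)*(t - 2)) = t - 5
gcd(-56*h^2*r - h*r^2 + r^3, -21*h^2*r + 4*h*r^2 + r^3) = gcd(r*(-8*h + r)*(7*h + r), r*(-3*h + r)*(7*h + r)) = 7*h*r + r^2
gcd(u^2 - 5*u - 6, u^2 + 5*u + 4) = u + 1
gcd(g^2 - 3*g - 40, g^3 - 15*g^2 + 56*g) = g - 8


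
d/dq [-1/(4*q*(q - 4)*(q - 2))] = (q*(q - 4) + q*(q - 2) + (q - 4)*(q - 2))/(4*q^2*(q - 4)^2*(q - 2)^2)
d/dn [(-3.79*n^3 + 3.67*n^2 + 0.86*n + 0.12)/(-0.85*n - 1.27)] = (6.443*n^3 + 11.3204*n^2 - 9.3218*n - 0.9902)/(0.7225*n^2 + 2.159*n + 1.6129)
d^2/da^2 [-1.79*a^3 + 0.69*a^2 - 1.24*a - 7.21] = 1.38 - 10.74*a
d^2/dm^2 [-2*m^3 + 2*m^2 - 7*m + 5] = 4 - 12*m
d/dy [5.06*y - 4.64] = 5.06000000000000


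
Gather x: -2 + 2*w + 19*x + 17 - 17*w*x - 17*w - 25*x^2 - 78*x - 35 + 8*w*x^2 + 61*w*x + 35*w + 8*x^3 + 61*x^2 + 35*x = 20*w + 8*x^3 + x^2*(8*w + 36) + x*(44*w - 24) - 20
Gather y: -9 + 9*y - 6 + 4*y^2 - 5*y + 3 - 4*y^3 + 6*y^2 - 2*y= -4*y^3 + 10*y^2 + 2*y - 12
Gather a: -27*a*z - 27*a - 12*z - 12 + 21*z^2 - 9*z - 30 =a*(-27*z - 27) + 21*z^2 - 21*z - 42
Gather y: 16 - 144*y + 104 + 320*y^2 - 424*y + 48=320*y^2 - 568*y + 168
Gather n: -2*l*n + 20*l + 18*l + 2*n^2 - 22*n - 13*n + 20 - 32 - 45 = 38*l + 2*n^2 + n*(-2*l - 35) - 57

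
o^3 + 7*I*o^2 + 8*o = o*(o - I)*(o + 8*I)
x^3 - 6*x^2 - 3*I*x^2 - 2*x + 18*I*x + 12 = (x - 6)*(x - 2*I)*(x - I)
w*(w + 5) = w^2 + 5*w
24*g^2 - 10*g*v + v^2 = (-6*g + v)*(-4*g + v)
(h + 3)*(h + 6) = h^2 + 9*h + 18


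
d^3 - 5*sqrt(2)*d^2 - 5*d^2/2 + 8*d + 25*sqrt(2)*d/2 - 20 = (d - 5/2)*(d - 4*sqrt(2))*(d - sqrt(2))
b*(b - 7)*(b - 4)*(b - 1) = b^4 - 12*b^3 + 39*b^2 - 28*b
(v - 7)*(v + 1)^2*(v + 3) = v^4 - 2*v^3 - 28*v^2 - 46*v - 21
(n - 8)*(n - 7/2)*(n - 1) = n^3 - 25*n^2/2 + 79*n/2 - 28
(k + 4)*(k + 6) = k^2 + 10*k + 24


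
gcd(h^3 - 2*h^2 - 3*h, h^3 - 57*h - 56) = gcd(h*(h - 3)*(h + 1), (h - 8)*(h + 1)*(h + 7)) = h + 1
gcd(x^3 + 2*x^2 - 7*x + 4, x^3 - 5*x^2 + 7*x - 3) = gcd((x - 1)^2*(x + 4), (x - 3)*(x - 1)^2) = x^2 - 2*x + 1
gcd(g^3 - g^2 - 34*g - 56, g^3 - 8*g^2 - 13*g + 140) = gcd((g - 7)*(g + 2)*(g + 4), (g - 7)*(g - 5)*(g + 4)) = g^2 - 3*g - 28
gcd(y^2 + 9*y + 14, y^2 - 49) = y + 7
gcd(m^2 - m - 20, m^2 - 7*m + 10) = m - 5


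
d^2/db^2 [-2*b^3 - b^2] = -12*b - 2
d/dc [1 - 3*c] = -3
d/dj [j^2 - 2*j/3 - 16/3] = 2*j - 2/3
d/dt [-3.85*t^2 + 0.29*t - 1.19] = 0.29 - 7.7*t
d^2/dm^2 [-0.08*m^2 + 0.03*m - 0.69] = -0.160000000000000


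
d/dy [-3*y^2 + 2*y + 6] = 2 - 6*y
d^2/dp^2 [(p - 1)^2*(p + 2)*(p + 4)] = 12*p^2 + 24*p - 6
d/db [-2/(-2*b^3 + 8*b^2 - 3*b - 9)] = 2*(-6*b^2 + 16*b - 3)/(2*b^3 - 8*b^2 + 3*b + 9)^2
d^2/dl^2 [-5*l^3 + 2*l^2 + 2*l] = 4 - 30*l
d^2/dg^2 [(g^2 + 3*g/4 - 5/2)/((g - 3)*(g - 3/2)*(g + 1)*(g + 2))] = 3*(16*g^5 - 96*g^4 + 252*g^3 - 389*g^2 + 342*g - 105)/(8*g^9 - 84*g^8 + 294*g^7 - 235*g^6 - 756*g^5 + 1323*g^4 + 486*g^3 - 1701*g^2 + 729)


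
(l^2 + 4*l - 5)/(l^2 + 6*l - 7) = (l + 5)/(l + 7)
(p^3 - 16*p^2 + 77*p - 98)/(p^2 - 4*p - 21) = (p^2 - 9*p + 14)/(p + 3)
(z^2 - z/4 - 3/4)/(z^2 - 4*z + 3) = (z + 3/4)/(z - 3)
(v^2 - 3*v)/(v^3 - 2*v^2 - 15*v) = (3 - v)/(-v^2 + 2*v + 15)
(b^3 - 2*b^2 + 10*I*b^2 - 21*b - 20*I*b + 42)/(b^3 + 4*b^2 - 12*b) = (b^2 + 10*I*b - 21)/(b*(b + 6))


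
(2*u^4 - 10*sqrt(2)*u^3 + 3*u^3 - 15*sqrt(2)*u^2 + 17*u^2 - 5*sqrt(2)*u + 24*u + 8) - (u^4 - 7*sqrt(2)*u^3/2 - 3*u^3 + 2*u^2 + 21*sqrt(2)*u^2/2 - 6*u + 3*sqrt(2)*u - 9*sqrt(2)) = u^4 - 13*sqrt(2)*u^3/2 + 6*u^3 - 51*sqrt(2)*u^2/2 + 15*u^2 - 8*sqrt(2)*u + 30*u + 8 + 9*sqrt(2)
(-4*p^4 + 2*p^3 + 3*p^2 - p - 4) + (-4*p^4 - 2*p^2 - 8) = -8*p^4 + 2*p^3 + p^2 - p - 12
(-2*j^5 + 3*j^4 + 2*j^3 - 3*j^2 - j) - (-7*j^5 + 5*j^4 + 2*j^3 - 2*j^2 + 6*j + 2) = 5*j^5 - 2*j^4 - j^2 - 7*j - 2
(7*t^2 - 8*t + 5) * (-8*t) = -56*t^3 + 64*t^2 - 40*t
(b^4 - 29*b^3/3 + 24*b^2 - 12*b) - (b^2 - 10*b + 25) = b^4 - 29*b^3/3 + 23*b^2 - 2*b - 25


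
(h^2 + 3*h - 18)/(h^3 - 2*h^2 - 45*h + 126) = (h + 6)/(h^2 + h - 42)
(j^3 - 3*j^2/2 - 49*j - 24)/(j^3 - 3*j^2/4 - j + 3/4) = 2*(2*j^3 - 3*j^2 - 98*j - 48)/(4*j^3 - 3*j^2 - 4*j + 3)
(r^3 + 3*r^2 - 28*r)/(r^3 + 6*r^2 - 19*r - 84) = r/(r + 3)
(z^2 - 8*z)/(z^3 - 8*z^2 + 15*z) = (z - 8)/(z^2 - 8*z + 15)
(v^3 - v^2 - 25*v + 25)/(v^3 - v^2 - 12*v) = (-v^3 + v^2 + 25*v - 25)/(v*(-v^2 + v + 12))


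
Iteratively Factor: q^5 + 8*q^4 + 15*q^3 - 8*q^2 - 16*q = (q - 1)*(q^4 + 9*q^3 + 24*q^2 + 16*q) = q*(q - 1)*(q^3 + 9*q^2 + 24*q + 16) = q*(q - 1)*(q + 1)*(q^2 + 8*q + 16) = q*(q - 1)*(q + 1)*(q + 4)*(q + 4)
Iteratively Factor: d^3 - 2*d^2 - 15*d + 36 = (d - 3)*(d^2 + d - 12) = (d - 3)*(d + 4)*(d - 3)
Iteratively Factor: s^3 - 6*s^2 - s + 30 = (s - 5)*(s^2 - s - 6) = (s - 5)*(s - 3)*(s + 2)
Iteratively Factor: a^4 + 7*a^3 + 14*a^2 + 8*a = (a)*(a^3 + 7*a^2 + 14*a + 8) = a*(a + 2)*(a^2 + 5*a + 4) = a*(a + 1)*(a + 2)*(a + 4)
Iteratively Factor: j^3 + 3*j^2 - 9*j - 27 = (j + 3)*(j^2 - 9) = (j - 3)*(j + 3)*(j + 3)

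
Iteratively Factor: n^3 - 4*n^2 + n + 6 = (n - 3)*(n^2 - n - 2) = (n - 3)*(n + 1)*(n - 2)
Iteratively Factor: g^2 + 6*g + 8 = (g + 2)*(g + 4)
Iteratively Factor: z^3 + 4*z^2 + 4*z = (z + 2)*(z^2 + 2*z) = (z + 2)^2*(z)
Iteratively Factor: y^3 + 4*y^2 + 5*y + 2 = (y + 1)*(y^2 + 3*y + 2) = (y + 1)*(y + 2)*(y + 1)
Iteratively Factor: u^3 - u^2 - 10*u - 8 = (u + 1)*(u^2 - 2*u - 8) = (u + 1)*(u + 2)*(u - 4)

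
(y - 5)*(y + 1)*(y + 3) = y^3 - y^2 - 17*y - 15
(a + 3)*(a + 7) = a^2 + 10*a + 21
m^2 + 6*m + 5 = (m + 1)*(m + 5)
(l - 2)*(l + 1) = l^2 - l - 2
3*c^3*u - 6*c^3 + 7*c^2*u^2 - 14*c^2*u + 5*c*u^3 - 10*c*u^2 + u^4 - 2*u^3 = (c + u)^2*(3*c + u)*(u - 2)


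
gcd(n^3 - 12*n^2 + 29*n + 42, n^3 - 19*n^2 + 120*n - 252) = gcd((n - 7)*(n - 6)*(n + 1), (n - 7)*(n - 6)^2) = n^2 - 13*n + 42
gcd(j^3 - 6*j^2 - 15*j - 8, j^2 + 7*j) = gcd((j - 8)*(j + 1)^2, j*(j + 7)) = 1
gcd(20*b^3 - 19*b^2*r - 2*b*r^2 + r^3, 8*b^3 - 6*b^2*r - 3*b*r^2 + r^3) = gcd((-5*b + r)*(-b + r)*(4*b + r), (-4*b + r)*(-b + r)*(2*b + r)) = -b + r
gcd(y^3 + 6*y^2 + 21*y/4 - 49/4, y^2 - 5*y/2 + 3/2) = y - 1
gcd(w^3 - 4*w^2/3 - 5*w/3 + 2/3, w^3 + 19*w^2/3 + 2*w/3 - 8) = 1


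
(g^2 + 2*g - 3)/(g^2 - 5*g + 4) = (g + 3)/(g - 4)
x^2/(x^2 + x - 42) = x^2/(x^2 + x - 42)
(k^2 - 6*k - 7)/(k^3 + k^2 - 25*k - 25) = (k - 7)/(k^2 - 25)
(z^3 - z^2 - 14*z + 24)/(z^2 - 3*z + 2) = (z^2 + z - 12)/(z - 1)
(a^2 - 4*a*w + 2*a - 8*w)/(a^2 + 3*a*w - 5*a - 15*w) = (a^2 - 4*a*w + 2*a - 8*w)/(a^2 + 3*a*w - 5*a - 15*w)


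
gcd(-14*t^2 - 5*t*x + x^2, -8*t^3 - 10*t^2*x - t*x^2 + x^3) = 2*t + x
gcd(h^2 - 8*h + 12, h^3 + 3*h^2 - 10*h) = h - 2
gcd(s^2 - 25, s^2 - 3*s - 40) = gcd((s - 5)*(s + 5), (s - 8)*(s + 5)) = s + 5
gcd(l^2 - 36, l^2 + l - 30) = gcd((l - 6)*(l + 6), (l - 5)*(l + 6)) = l + 6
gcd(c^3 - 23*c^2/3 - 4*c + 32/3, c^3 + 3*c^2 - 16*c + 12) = c - 1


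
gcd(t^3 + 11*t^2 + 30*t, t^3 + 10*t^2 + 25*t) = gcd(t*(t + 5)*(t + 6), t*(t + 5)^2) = t^2 + 5*t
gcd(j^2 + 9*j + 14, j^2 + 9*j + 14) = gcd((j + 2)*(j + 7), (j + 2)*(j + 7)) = j^2 + 9*j + 14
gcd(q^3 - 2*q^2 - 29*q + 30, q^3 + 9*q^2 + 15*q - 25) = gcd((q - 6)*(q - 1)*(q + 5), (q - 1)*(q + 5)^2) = q^2 + 4*q - 5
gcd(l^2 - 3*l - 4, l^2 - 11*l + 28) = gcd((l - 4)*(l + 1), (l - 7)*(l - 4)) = l - 4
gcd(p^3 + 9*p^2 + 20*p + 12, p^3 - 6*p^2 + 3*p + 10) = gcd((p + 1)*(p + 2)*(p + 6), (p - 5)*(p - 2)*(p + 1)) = p + 1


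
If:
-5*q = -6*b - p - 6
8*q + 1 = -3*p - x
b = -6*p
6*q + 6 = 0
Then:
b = -66/35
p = 11/35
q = -1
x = 212/35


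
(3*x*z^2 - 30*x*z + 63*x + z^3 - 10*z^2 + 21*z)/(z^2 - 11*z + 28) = (3*x*z - 9*x + z^2 - 3*z)/(z - 4)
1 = 1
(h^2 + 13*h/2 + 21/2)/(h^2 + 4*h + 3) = (h + 7/2)/(h + 1)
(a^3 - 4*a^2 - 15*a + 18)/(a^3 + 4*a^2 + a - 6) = (a - 6)/(a + 2)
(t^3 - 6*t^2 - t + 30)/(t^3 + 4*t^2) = (t^3 - 6*t^2 - t + 30)/(t^2*(t + 4))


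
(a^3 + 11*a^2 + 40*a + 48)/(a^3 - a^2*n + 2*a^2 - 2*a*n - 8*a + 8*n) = (a^2 + 7*a + 12)/(a^2 - a*n - 2*a + 2*n)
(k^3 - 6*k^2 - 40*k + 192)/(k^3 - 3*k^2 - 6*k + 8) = (k^2 - 2*k - 48)/(k^2 + k - 2)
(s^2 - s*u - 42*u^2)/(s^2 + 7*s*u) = (s^2 - s*u - 42*u^2)/(s*(s + 7*u))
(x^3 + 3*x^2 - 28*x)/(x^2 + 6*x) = (x^2 + 3*x - 28)/(x + 6)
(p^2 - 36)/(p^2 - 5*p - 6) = (p + 6)/(p + 1)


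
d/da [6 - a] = -1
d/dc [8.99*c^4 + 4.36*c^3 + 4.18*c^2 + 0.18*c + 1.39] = 35.96*c^3 + 13.08*c^2 + 8.36*c + 0.18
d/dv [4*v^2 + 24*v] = 8*v + 24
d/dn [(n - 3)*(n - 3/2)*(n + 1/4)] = 3*n^2 - 17*n/2 + 27/8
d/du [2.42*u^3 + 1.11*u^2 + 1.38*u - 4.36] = 7.26*u^2 + 2.22*u + 1.38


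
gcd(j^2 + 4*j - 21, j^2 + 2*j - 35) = j + 7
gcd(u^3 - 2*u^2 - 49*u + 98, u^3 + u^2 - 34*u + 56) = u^2 + 5*u - 14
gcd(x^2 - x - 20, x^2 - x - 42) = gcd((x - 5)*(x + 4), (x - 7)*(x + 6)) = 1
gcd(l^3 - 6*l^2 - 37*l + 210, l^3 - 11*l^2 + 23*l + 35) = l^2 - 12*l + 35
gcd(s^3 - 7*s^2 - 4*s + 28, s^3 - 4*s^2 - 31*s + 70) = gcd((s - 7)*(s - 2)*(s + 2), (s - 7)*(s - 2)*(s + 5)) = s^2 - 9*s + 14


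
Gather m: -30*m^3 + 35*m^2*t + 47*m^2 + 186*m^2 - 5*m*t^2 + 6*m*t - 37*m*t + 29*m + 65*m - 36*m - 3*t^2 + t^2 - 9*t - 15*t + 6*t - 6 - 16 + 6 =-30*m^3 + m^2*(35*t + 233) + m*(-5*t^2 - 31*t + 58) - 2*t^2 - 18*t - 16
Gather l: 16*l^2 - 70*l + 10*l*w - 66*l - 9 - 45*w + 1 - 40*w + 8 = 16*l^2 + l*(10*w - 136) - 85*w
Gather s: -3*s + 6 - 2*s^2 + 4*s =-2*s^2 + s + 6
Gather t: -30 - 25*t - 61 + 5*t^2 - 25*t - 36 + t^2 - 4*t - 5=6*t^2 - 54*t - 132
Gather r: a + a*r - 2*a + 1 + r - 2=-a + r*(a + 1) - 1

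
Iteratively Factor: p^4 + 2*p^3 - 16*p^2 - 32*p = (p)*(p^3 + 2*p^2 - 16*p - 32) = p*(p - 4)*(p^2 + 6*p + 8) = p*(p - 4)*(p + 2)*(p + 4)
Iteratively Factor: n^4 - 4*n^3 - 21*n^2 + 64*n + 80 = (n - 4)*(n^3 - 21*n - 20) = (n - 4)*(n + 1)*(n^2 - n - 20) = (n - 4)*(n + 1)*(n + 4)*(n - 5)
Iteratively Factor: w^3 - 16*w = (w - 4)*(w^2 + 4*w) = (w - 4)*(w + 4)*(w)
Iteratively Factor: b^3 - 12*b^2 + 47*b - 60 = (b - 5)*(b^2 - 7*b + 12) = (b - 5)*(b - 3)*(b - 4)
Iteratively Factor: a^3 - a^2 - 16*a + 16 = (a - 1)*(a^2 - 16) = (a - 1)*(a + 4)*(a - 4)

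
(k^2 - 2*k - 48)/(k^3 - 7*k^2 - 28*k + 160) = (k + 6)/(k^2 + k - 20)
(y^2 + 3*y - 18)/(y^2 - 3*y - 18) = (-y^2 - 3*y + 18)/(-y^2 + 3*y + 18)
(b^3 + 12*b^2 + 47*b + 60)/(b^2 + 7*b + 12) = b + 5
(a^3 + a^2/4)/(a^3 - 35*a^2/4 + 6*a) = a*(4*a + 1)/(4*a^2 - 35*a + 24)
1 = 1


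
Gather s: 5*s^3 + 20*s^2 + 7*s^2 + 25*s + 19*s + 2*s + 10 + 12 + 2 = 5*s^3 + 27*s^2 + 46*s + 24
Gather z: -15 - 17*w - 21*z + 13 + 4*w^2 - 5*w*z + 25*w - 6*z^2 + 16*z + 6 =4*w^2 + 8*w - 6*z^2 + z*(-5*w - 5) + 4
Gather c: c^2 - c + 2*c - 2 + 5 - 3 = c^2 + c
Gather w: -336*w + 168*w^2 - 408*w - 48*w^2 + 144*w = 120*w^2 - 600*w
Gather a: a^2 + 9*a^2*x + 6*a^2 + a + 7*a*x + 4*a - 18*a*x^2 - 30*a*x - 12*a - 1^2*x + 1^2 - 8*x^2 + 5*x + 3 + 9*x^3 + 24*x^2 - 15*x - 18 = a^2*(9*x + 7) + a*(-18*x^2 - 23*x - 7) + 9*x^3 + 16*x^2 - 11*x - 14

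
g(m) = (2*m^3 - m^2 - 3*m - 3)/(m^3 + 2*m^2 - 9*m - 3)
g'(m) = (-3*m^2 - 4*m + 9)*(2*m^3 - m^2 - 3*m - 3)/(m^3 + 2*m^2 - 9*m - 3)^2 + (6*m^2 - 2*m - 3)/(m^3 + 2*m^2 - 9*m - 3) = (5*m^4 - 30*m^3 + 6*m^2 + 18*m - 18)/(m^6 + 4*m^5 - 14*m^4 - 42*m^3 + 69*m^2 + 54*m + 9)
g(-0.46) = -1.38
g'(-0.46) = -10.18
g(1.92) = -0.29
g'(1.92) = -3.11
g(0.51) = 0.65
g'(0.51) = -0.23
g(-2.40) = -1.79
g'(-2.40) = 2.09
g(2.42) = 11.06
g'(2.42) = -157.97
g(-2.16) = -1.36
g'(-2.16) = 1.55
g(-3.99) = -109.03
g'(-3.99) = 2104.40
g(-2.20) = -1.42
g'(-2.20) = 1.63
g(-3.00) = -3.80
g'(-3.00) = 5.32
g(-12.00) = 2.67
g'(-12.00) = 0.09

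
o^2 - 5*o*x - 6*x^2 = (o - 6*x)*(o + x)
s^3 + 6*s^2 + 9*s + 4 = (s + 1)^2*(s + 4)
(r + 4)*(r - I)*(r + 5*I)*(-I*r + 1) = -I*r^4 + 5*r^3 - 4*I*r^3 + 20*r^2 - I*r^2 + 5*r - 4*I*r + 20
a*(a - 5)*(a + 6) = a^3 + a^2 - 30*a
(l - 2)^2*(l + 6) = l^3 + 2*l^2 - 20*l + 24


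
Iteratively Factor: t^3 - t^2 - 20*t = (t)*(t^2 - t - 20) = t*(t + 4)*(t - 5)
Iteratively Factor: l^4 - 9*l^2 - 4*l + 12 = (l - 1)*(l^3 + l^2 - 8*l - 12) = (l - 1)*(l + 2)*(l^2 - l - 6) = (l - 3)*(l - 1)*(l + 2)*(l + 2)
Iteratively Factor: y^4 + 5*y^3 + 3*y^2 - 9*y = (y + 3)*(y^3 + 2*y^2 - 3*y) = y*(y + 3)*(y^2 + 2*y - 3) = y*(y - 1)*(y + 3)*(y + 3)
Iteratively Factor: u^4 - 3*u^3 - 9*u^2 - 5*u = (u)*(u^3 - 3*u^2 - 9*u - 5) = u*(u - 5)*(u^2 + 2*u + 1) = u*(u - 5)*(u + 1)*(u + 1)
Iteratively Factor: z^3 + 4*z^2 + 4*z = (z + 2)*(z^2 + 2*z) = z*(z + 2)*(z + 2)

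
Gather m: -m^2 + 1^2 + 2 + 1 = 4 - m^2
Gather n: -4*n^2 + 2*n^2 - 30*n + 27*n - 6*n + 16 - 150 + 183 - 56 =-2*n^2 - 9*n - 7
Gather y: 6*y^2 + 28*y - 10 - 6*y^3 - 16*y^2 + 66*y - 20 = -6*y^3 - 10*y^2 + 94*y - 30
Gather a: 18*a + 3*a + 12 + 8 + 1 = 21*a + 21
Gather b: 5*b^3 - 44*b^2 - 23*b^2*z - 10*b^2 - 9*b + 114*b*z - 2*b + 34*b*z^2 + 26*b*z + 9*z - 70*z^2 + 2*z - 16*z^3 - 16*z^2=5*b^3 + b^2*(-23*z - 54) + b*(34*z^2 + 140*z - 11) - 16*z^3 - 86*z^2 + 11*z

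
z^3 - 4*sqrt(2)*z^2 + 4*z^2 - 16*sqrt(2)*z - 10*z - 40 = (z + 4)*(z - 5*sqrt(2))*(z + sqrt(2))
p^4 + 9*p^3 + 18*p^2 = p^2*(p + 3)*(p + 6)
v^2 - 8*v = v*(v - 8)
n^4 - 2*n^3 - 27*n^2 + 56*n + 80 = (n - 4)^2*(n + 1)*(n + 5)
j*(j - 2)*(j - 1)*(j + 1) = j^4 - 2*j^3 - j^2 + 2*j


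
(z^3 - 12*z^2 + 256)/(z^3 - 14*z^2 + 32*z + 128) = (z + 4)/(z + 2)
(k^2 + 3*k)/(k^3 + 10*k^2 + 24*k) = (k + 3)/(k^2 + 10*k + 24)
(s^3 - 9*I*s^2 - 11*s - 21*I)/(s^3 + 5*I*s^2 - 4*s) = (s^2 - 10*I*s - 21)/(s*(s + 4*I))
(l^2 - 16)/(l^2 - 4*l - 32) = (l - 4)/(l - 8)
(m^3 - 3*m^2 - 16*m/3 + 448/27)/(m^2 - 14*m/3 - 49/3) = (9*m^2 - 48*m + 64)/(9*(m - 7))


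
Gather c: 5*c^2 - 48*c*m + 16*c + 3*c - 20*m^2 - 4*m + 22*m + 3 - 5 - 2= 5*c^2 + c*(19 - 48*m) - 20*m^2 + 18*m - 4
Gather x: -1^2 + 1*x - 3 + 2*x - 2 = 3*x - 6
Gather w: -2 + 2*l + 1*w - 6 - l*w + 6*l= 8*l + w*(1 - l) - 8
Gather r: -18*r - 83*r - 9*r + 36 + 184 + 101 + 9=330 - 110*r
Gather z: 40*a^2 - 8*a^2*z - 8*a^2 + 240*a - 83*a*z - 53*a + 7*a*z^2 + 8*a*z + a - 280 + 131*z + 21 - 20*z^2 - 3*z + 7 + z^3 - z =32*a^2 + 188*a + z^3 + z^2*(7*a - 20) + z*(-8*a^2 - 75*a + 127) - 252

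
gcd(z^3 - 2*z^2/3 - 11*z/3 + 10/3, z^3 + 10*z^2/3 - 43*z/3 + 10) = z^2 - 8*z/3 + 5/3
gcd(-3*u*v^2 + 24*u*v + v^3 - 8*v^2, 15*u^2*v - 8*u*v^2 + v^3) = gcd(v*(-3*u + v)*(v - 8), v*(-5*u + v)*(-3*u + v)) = 3*u*v - v^2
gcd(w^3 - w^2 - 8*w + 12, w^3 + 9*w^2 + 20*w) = 1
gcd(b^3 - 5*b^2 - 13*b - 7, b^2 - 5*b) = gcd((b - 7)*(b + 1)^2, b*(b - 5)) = 1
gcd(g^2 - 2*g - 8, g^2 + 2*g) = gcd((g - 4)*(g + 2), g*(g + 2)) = g + 2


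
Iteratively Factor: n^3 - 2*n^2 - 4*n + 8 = (n - 2)*(n^2 - 4) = (n - 2)^2*(n + 2)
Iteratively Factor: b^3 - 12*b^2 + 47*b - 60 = (b - 5)*(b^2 - 7*b + 12) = (b - 5)*(b - 3)*(b - 4)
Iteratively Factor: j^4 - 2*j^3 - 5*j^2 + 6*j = (j)*(j^3 - 2*j^2 - 5*j + 6) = j*(j + 2)*(j^2 - 4*j + 3) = j*(j - 3)*(j + 2)*(j - 1)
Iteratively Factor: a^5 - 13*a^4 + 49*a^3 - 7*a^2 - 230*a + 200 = (a - 1)*(a^4 - 12*a^3 + 37*a^2 + 30*a - 200) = (a - 5)*(a - 1)*(a^3 - 7*a^2 + 2*a + 40) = (a - 5)*(a - 1)*(a + 2)*(a^2 - 9*a + 20) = (a - 5)*(a - 4)*(a - 1)*(a + 2)*(a - 5)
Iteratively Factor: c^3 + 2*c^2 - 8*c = (c)*(c^2 + 2*c - 8) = c*(c - 2)*(c + 4)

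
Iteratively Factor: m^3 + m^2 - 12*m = (m - 3)*(m^2 + 4*m) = m*(m - 3)*(m + 4)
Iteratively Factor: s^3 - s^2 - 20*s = (s - 5)*(s^2 + 4*s) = (s - 5)*(s + 4)*(s)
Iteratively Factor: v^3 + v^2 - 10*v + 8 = (v - 2)*(v^2 + 3*v - 4) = (v - 2)*(v - 1)*(v + 4)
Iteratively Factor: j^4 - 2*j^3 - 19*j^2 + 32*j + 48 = (j + 1)*(j^3 - 3*j^2 - 16*j + 48) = (j + 1)*(j + 4)*(j^2 - 7*j + 12) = (j - 3)*(j + 1)*(j + 4)*(j - 4)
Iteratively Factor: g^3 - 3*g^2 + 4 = (g - 2)*(g^2 - g - 2) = (g - 2)*(g + 1)*(g - 2)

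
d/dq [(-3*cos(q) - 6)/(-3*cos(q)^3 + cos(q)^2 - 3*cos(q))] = 3*(cos(q) + 17*cos(2*q) + 3*cos(3*q) + 29)*sin(q)/(2*(3*sin(q)^2 + cos(q) - 6)^2*cos(q)^2)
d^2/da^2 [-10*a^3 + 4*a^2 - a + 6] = 8 - 60*a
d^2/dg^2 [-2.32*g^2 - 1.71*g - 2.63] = -4.64000000000000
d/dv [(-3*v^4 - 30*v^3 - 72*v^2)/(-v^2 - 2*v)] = 6*(v^3 + 8*v^2 + 20*v + 24)/(v^2 + 4*v + 4)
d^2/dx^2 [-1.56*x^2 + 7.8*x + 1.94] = -3.12000000000000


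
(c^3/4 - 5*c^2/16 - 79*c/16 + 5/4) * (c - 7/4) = c^4/4 - 3*c^3/4 - 281*c^2/64 + 633*c/64 - 35/16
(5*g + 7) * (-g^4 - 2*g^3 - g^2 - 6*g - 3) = -5*g^5 - 17*g^4 - 19*g^3 - 37*g^2 - 57*g - 21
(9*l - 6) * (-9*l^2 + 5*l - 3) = -81*l^3 + 99*l^2 - 57*l + 18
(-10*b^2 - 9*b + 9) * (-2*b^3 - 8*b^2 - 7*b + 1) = 20*b^5 + 98*b^4 + 124*b^3 - 19*b^2 - 72*b + 9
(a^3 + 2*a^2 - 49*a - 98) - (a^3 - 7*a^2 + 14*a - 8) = 9*a^2 - 63*a - 90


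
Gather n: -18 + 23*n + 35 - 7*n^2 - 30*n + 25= -7*n^2 - 7*n + 42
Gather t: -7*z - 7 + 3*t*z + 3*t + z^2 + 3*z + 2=t*(3*z + 3) + z^2 - 4*z - 5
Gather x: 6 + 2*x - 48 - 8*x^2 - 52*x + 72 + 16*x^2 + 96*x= 8*x^2 + 46*x + 30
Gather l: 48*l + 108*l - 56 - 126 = 156*l - 182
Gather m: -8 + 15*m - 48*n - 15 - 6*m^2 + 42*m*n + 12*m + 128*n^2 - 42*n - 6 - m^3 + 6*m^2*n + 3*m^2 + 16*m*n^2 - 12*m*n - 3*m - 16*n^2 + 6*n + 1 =-m^3 + m^2*(6*n - 3) + m*(16*n^2 + 30*n + 24) + 112*n^2 - 84*n - 28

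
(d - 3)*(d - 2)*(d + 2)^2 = d^4 - d^3 - 10*d^2 + 4*d + 24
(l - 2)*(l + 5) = l^2 + 3*l - 10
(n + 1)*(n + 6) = n^2 + 7*n + 6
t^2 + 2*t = t*(t + 2)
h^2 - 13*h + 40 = (h - 8)*(h - 5)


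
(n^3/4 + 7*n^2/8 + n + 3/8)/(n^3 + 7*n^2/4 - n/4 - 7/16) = 2*(2*n^3 + 7*n^2 + 8*n + 3)/(16*n^3 + 28*n^2 - 4*n - 7)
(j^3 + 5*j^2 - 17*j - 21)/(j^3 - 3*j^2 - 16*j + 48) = (j^2 + 8*j + 7)/(j^2 - 16)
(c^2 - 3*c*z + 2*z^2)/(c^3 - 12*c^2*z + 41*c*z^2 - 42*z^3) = (c - z)/(c^2 - 10*c*z + 21*z^2)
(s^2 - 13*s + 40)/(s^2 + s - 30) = (s - 8)/(s + 6)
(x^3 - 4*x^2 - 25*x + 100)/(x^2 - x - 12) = (x^2 - 25)/(x + 3)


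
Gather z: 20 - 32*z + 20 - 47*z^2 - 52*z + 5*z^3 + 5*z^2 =5*z^3 - 42*z^2 - 84*z + 40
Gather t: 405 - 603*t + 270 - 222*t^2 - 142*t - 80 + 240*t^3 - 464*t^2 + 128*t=240*t^3 - 686*t^2 - 617*t + 595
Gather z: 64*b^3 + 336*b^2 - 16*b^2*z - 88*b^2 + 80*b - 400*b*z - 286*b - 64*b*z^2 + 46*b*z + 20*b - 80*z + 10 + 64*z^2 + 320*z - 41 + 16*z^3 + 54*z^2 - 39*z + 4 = 64*b^3 + 248*b^2 - 186*b + 16*z^3 + z^2*(118 - 64*b) + z*(-16*b^2 - 354*b + 201) - 27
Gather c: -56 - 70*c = -70*c - 56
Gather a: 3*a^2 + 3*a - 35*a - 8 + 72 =3*a^2 - 32*a + 64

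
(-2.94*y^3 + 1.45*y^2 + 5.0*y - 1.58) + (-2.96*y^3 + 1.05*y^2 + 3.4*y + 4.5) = -5.9*y^3 + 2.5*y^2 + 8.4*y + 2.92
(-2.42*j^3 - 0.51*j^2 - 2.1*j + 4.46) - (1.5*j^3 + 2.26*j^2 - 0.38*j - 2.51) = -3.92*j^3 - 2.77*j^2 - 1.72*j + 6.97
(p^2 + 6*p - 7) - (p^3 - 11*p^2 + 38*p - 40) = -p^3 + 12*p^2 - 32*p + 33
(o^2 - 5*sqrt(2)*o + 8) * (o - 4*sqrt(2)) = o^3 - 9*sqrt(2)*o^2 + 48*o - 32*sqrt(2)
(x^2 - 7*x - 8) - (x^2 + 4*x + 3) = -11*x - 11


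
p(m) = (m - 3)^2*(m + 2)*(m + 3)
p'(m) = (m - 3)^2*(m + 2) + (m - 3)^2*(m + 3) + (m + 2)*(m + 3)*(2*m - 6)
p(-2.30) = -5.90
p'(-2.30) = 13.46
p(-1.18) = 26.08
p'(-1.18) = 33.65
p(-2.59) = -7.56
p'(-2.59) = -2.92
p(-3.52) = 33.60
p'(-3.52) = -97.03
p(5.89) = 585.83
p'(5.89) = 545.57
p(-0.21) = 51.46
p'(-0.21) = 15.13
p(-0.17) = 52.04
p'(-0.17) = 13.99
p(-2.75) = -6.20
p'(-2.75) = -14.38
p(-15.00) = 50544.00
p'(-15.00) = -13716.00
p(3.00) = 0.00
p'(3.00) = 0.00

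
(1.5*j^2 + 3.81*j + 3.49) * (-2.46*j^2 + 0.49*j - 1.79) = -3.69*j^4 - 8.6376*j^3 - 9.4035*j^2 - 5.1098*j - 6.2471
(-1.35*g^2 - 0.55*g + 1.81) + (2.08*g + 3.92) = -1.35*g^2 + 1.53*g + 5.73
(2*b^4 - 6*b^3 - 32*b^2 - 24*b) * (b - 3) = 2*b^5 - 12*b^4 - 14*b^3 + 72*b^2 + 72*b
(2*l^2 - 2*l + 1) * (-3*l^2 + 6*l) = -6*l^4 + 18*l^3 - 15*l^2 + 6*l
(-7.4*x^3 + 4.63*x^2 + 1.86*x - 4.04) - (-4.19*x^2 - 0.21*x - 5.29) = -7.4*x^3 + 8.82*x^2 + 2.07*x + 1.25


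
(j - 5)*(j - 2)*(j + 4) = j^3 - 3*j^2 - 18*j + 40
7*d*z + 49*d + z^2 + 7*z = (7*d + z)*(z + 7)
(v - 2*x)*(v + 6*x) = v^2 + 4*v*x - 12*x^2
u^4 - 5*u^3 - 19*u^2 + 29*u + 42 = (u - 7)*(u - 2)*(u + 1)*(u + 3)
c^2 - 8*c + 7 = (c - 7)*(c - 1)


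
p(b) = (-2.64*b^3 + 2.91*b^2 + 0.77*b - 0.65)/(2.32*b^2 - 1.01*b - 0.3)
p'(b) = (1.01 - 4.64*b)*(-2.64*b^3 + 2.91*b^2 + 0.77*b - 0.65)/(2.32*b^2 - 1.01*b - 0.3)^2 + (-7.92*b^2 + 5.82*b + 0.77)/(2.32*b^2 - 1.01*b - 0.3) = (-6.1248*b^4 + 5.3328*b^3 - 2.3495*b^2 + 1.27*b - 0.8875)/(5.3824*b^4 - 4.6864*b^3 - 0.3719*b^2 + 0.606*b + 0.09)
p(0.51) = -0.71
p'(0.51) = -12.45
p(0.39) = 0.19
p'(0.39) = -4.94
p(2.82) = -2.26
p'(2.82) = -1.21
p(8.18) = -8.49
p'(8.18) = -1.15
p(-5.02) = 6.37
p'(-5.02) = -1.16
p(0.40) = 0.14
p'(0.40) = -5.15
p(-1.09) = 1.51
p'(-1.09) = -1.63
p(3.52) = -3.09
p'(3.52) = -1.18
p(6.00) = -5.98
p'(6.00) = -1.15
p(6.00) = -5.98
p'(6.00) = -1.15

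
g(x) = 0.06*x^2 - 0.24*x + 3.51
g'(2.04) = 0.00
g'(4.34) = 0.28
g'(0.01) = -0.24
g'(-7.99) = -1.20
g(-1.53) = 4.02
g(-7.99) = 9.26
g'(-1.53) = -0.42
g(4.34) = 3.60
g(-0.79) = 3.74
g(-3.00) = 4.77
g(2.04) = 3.27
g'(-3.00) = -0.60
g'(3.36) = 0.16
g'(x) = 0.12*x - 0.24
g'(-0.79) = -0.33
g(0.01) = 3.51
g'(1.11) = -0.11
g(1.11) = 3.32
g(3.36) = 3.38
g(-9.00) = 10.53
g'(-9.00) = -1.32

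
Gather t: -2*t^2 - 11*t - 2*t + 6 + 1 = -2*t^2 - 13*t + 7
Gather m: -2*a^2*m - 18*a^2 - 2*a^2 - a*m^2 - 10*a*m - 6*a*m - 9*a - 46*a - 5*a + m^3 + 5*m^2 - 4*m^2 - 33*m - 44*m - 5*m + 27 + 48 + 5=-20*a^2 - 60*a + m^3 + m^2*(1 - a) + m*(-2*a^2 - 16*a - 82) + 80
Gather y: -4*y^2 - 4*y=-4*y^2 - 4*y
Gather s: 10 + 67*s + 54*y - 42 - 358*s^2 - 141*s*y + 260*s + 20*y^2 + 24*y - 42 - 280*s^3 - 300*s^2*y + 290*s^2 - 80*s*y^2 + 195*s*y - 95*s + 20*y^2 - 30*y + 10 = -280*s^3 + s^2*(-300*y - 68) + s*(-80*y^2 + 54*y + 232) + 40*y^2 + 48*y - 64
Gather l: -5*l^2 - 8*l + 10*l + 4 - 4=-5*l^2 + 2*l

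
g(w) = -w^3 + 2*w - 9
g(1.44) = -9.11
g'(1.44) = -4.22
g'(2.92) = -23.58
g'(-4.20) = -50.92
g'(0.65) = 0.73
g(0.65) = -7.97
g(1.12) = -8.16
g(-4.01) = 47.46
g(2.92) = -28.06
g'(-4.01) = -46.24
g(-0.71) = -10.06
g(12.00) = -1713.00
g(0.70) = -7.94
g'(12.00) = -430.00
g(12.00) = -1713.00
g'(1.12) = -1.76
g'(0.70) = 0.53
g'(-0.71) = 0.49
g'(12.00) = -430.00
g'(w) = 2 - 3*w^2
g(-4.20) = 56.69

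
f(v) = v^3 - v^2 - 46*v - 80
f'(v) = 3*v^2 - 2*v - 46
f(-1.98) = -0.60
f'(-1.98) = -30.28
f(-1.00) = -36.00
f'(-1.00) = -41.00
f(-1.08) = -32.75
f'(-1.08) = -40.34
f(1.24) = -136.67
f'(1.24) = -43.87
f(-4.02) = 23.79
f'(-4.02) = 10.52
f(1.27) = -137.98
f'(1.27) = -43.70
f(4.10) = -216.49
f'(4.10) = -3.77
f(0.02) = -80.92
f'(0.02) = -46.04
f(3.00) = -200.00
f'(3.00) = -25.00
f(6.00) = -176.00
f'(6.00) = 50.00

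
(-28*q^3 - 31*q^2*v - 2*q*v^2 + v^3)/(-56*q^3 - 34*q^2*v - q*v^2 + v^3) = (q + v)/(2*q + v)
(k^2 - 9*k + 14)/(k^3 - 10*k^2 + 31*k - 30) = (k - 7)/(k^2 - 8*k + 15)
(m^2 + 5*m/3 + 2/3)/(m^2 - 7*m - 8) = (m + 2/3)/(m - 8)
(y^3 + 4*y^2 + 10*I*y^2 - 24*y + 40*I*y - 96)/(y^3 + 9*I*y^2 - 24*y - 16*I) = (y^2 + y*(4 + 6*I) + 24*I)/(y^2 + 5*I*y - 4)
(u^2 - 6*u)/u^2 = (u - 6)/u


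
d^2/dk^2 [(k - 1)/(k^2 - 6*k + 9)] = 2*(k + 3)/(k^4 - 12*k^3 + 54*k^2 - 108*k + 81)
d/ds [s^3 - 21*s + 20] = 3*s^2 - 21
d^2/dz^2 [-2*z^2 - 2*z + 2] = -4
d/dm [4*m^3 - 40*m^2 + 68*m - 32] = 12*m^2 - 80*m + 68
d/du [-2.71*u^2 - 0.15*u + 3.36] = -5.42*u - 0.15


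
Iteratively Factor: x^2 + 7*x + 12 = (x + 3)*(x + 4)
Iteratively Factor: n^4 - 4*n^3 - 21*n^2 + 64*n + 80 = (n - 4)*(n^3 - 21*n - 20) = (n - 4)*(n + 1)*(n^2 - n - 20) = (n - 4)*(n + 1)*(n + 4)*(n - 5)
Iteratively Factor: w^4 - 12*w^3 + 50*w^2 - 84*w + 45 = (w - 3)*(w^3 - 9*w^2 + 23*w - 15) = (w - 3)^2*(w^2 - 6*w + 5) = (w - 5)*(w - 3)^2*(w - 1)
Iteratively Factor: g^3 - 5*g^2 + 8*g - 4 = (g - 2)*(g^2 - 3*g + 2) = (g - 2)^2*(g - 1)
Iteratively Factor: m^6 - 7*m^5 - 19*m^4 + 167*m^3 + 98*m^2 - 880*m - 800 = (m + 1)*(m^5 - 8*m^4 - 11*m^3 + 178*m^2 - 80*m - 800) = (m + 1)*(m + 2)*(m^4 - 10*m^3 + 9*m^2 + 160*m - 400) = (m - 4)*(m + 1)*(m + 2)*(m^3 - 6*m^2 - 15*m + 100) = (m - 5)*(m - 4)*(m + 1)*(m + 2)*(m^2 - m - 20) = (m - 5)^2*(m - 4)*(m + 1)*(m + 2)*(m + 4)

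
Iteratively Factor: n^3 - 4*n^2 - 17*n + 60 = (n - 5)*(n^2 + n - 12) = (n - 5)*(n - 3)*(n + 4)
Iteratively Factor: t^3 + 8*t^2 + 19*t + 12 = (t + 4)*(t^2 + 4*t + 3) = (t + 3)*(t + 4)*(t + 1)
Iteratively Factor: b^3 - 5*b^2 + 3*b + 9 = (b - 3)*(b^2 - 2*b - 3) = (b - 3)*(b + 1)*(b - 3)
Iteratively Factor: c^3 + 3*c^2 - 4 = (c + 2)*(c^2 + c - 2) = (c + 2)^2*(c - 1)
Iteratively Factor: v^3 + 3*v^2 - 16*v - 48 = (v - 4)*(v^2 + 7*v + 12) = (v - 4)*(v + 3)*(v + 4)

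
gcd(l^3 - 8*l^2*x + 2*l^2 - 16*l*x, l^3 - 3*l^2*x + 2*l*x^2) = l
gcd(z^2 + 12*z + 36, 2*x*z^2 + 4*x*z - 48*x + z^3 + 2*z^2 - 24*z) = z + 6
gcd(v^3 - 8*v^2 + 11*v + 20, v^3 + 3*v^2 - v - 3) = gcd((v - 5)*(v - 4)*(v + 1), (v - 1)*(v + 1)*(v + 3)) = v + 1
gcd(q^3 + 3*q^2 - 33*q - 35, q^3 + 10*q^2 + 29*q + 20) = q + 1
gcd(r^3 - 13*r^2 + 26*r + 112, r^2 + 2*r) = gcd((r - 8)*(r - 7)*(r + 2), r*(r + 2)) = r + 2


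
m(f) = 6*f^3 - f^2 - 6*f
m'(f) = 18*f^2 - 2*f - 6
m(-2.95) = -145.04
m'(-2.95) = 156.54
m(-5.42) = -952.18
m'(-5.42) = 533.62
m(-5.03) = -758.70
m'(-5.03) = 459.48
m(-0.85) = 0.69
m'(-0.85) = 8.70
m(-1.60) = -17.54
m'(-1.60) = 43.28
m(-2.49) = -83.89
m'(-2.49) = 110.58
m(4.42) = 472.05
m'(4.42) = 336.82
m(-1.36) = -8.78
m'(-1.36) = 30.01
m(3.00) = 135.00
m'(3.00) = 150.00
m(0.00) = 0.00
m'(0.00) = -6.00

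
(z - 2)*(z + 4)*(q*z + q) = q*z^3 + 3*q*z^2 - 6*q*z - 8*q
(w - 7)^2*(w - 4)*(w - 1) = w^4 - 19*w^3 + 123*w^2 - 301*w + 196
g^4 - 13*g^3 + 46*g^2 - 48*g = g*(g - 8)*(g - 3)*(g - 2)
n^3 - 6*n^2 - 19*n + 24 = (n - 8)*(n - 1)*(n + 3)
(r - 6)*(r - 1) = r^2 - 7*r + 6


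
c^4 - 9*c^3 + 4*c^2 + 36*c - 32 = (c - 8)*(c - 2)*(c - 1)*(c + 2)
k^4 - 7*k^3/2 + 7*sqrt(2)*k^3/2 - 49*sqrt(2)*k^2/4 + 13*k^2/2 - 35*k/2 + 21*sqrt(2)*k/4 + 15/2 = (k - 3)*(k - 1/2)*(k + sqrt(2))*(k + 5*sqrt(2)/2)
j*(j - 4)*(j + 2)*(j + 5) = j^4 + 3*j^3 - 18*j^2 - 40*j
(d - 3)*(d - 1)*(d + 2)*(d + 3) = d^4 + d^3 - 11*d^2 - 9*d + 18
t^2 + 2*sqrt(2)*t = t*(t + 2*sqrt(2))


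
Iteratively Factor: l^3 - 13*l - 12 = (l + 1)*(l^2 - l - 12) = (l + 1)*(l + 3)*(l - 4)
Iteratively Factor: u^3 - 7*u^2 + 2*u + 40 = (u + 2)*(u^2 - 9*u + 20) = (u - 4)*(u + 2)*(u - 5)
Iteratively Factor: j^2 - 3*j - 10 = (j + 2)*(j - 5)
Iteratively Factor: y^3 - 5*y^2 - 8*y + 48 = (y + 3)*(y^2 - 8*y + 16) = (y - 4)*(y + 3)*(y - 4)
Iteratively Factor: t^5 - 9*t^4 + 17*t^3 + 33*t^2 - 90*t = (t + 2)*(t^4 - 11*t^3 + 39*t^2 - 45*t) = (t - 5)*(t + 2)*(t^3 - 6*t^2 + 9*t) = (t - 5)*(t - 3)*(t + 2)*(t^2 - 3*t) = t*(t - 5)*(t - 3)*(t + 2)*(t - 3)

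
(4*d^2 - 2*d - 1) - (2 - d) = 4*d^2 - d - 3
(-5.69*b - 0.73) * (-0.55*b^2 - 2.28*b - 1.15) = 3.1295*b^3 + 13.3747*b^2 + 8.2079*b + 0.8395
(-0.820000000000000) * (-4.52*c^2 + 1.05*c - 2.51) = 3.7064*c^2 - 0.861*c + 2.0582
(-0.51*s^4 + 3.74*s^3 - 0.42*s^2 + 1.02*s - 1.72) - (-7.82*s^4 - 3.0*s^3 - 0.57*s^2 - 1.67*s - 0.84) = 7.31*s^4 + 6.74*s^3 + 0.15*s^2 + 2.69*s - 0.88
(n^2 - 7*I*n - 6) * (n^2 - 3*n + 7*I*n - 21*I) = n^4 - 3*n^3 + 43*n^2 - 129*n - 42*I*n + 126*I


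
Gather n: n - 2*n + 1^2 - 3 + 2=-n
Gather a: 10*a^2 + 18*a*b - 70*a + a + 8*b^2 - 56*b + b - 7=10*a^2 + a*(18*b - 69) + 8*b^2 - 55*b - 7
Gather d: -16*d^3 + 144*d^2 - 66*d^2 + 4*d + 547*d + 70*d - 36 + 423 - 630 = -16*d^3 + 78*d^2 + 621*d - 243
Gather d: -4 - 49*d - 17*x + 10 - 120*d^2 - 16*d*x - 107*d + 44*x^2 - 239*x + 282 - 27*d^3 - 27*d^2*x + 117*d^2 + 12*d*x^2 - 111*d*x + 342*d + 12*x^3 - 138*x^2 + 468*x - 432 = -27*d^3 + d^2*(-27*x - 3) + d*(12*x^2 - 127*x + 186) + 12*x^3 - 94*x^2 + 212*x - 144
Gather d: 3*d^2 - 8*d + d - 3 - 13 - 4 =3*d^2 - 7*d - 20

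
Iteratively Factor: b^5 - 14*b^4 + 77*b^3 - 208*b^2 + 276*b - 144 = (b - 2)*(b^4 - 12*b^3 + 53*b^2 - 102*b + 72) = (b - 3)*(b - 2)*(b^3 - 9*b^2 + 26*b - 24) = (b - 3)^2*(b - 2)*(b^2 - 6*b + 8) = (b - 3)^2*(b - 2)^2*(b - 4)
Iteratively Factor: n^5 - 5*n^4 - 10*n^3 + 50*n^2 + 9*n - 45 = (n - 1)*(n^4 - 4*n^3 - 14*n^2 + 36*n + 45) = (n - 5)*(n - 1)*(n^3 + n^2 - 9*n - 9) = (n - 5)*(n - 1)*(n + 1)*(n^2 - 9) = (n - 5)*(n - 1)*(n + 1)*(n + 3)*(n - 3)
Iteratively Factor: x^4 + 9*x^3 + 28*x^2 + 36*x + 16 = (x + 4)*(x^3 + 5*x^2 + 8*x + 4) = (x + 1)*(x + 4)*(x^2 + 4*x + 4) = (x + 1)*(x + 2)*(x + 4)*(x + 2)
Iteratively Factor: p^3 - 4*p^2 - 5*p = (p)*(p^2 - 4*p - 5) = p*(p - 5)*(p + 1)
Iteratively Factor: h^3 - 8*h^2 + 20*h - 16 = (h - 2)*(h^2 - 6*h + 8) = (h - 4)*(h - 2)*(h - 2)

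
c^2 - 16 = (c - 4)*(c + 4)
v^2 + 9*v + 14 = (v + 2)*(v + 7)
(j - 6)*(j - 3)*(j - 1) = j^3 - 10*j^2 + 27*j - 18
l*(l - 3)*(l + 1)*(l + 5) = l^4 + 3*l^3 - 13*l^2 - 15*l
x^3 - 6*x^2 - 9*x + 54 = (x - 6)*(x - 3)*(x + 3)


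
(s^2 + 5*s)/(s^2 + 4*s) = (s + 5)/(s + 4)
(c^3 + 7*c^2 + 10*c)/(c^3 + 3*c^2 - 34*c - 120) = c*(c + 2)/(c^2 - 2*c - 24)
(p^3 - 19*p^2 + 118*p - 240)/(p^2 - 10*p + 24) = (p^2 - 13*p + 40)/(p - 4)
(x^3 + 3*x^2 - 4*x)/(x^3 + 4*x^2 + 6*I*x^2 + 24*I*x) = (x - 1)/(x + 6*I)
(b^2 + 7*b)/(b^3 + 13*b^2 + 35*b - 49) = b/(b^2 + 6*b - 7)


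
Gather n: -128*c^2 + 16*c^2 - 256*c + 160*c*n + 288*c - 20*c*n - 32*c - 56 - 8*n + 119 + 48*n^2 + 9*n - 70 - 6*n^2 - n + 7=-112*c^2 + 140*c*n + 42*n^2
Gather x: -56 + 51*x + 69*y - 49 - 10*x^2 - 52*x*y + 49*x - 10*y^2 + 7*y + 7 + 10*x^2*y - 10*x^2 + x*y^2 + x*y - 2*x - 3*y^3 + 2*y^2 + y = x^2*(10*y - 20) + x*(y^2 - 51*y + 98) - 3*y^3 - 8*y^2 + 77*y - 98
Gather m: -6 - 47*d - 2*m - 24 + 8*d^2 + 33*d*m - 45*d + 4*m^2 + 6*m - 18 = 8*d^2 - 92*d + 4*m^2 + m*(33*d + 4) - 48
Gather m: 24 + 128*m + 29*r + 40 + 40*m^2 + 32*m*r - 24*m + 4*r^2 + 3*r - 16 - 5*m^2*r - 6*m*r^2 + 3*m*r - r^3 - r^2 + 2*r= m^2*(40 - 5*r) + m*(-6*r^2 + 35*r + 104) - r^3 + 3*r^2 + 34*r + 48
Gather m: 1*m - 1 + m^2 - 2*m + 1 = m^2 - m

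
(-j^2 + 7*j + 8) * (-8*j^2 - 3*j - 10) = 8*j^4 - 53*j^3 - 75*j^2 - 94*j - 80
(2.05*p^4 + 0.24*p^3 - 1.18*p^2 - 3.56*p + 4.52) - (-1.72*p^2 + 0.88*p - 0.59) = 2.05*p^4 + 0.24*p^3 + 0.54*p^2 - 4.44*p + 5.11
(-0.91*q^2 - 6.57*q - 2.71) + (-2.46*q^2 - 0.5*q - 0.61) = -3.37*q^2 - 7.07*q - 3.32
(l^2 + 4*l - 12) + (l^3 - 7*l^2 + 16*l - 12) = l^3 - 6*l^2 + 20*l - 24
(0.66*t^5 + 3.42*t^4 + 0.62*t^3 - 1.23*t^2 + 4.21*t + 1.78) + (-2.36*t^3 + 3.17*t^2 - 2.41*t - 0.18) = 0.66*t^5 + 3.42*t^4 - 1.74*t^3 + 1.94*t^2 + 1.8*t + 1.6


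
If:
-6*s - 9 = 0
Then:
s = -3/2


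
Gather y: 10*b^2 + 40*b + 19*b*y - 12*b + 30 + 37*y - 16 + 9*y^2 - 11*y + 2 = 10*b^2 + 28*b + 9*y^2 + y*(19*b + 26) + 16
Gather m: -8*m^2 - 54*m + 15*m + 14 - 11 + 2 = -8*m^2 - 39*m + 5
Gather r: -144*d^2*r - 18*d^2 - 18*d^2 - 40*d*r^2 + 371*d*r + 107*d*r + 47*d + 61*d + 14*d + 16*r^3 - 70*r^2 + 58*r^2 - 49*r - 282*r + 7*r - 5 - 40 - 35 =-36*d^2 + 122*d + 16*r^3 + r^2*(-40*d - 12) + r*(-144*d^2 + 478*d - 324) - 80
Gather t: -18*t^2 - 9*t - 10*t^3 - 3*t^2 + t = -10*t^3 - 21*t^2 - 8*t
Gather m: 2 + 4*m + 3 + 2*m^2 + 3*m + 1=2*m^2 + 7*m + 6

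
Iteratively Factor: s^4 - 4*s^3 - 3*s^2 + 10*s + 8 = (s - 2)*(s^3 - 2*s^2 - 7*s - 4) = (s - 2)*(s + 1)*(s^2 - 3*s - 4) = (s - 4)*(s - 2)*(s + 1)*(s + 1)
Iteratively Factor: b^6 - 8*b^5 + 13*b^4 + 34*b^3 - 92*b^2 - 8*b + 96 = (b + 1)*(b^5 - 9*b^4 + 22*b^3 + 12*b^2 - 104*b + 96) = (b - 3)*(b + 1)*(b^4 - 6*b^3 + 4*b^2 + 24*b - 32) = (b - 3)*(b - 2)*(b + 1)*(b^3 - 4*b^2 - 4*b + 16) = (b - 3)*(b - 2)*(b + 1)*(b + 2)*(b^2 - 6*b + 8) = (b - 4)*(b - 3)*(b - 2)*(b + 1)*(b + 2)*(b - 2)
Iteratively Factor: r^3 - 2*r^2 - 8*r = (r - 4)*(r^2 + 2*r) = r*(r - 4)*(r + 2)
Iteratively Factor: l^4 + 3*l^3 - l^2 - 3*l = (l - 1)*(l^3 + 4*l^2 + 3*l) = (l - 1)*(l + 1)*(l^2 + 3*l) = l*(l - 1)*(l + 1)*(l + 3)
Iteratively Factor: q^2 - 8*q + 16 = (q - 4)*(q - 4)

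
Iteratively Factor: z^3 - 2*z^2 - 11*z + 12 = (z - 1)*(z^2 - z - 12) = (z - 1)*(z + 3)*(z - 4)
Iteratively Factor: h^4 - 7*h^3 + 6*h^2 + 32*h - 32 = (h - 4)*(h^3 - 3*h^2 - 6*h + 8) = (h - 4)*(h + 2)*(h^2 - 5*h + 4) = (h - 4)*(h - 1)*(h + 2)*(h - 4)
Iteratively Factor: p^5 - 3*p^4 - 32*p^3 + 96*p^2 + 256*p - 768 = (p - 4)*(p^4 + p^3 - 28*p^2 - 16*p + 192) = (p - 4)*(p + 4)*(p^3 - 3*p^2 - 16*p + 48) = (p - 4)*(p - 3)*(p + 4)*(p^2 - 16) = (p - 4)^2*(p - 3)*(p + 4)*(p + 4)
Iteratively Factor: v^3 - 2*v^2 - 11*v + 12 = (v - 4)*(v^2 + 2*v - 3) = (v - 4)*(v - 1)*(v + 3)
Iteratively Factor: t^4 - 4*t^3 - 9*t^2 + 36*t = (t - 3)*(t^3 - t^2 - 12*t) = t*(t - 3)*(t^2 - t - 12) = t*(t - 4)*(t - 3)*(t + 3)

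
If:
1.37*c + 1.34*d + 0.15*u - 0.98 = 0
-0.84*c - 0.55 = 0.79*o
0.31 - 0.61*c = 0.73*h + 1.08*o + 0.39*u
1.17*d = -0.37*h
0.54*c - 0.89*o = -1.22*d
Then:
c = -1.50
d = 1.32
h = -4.16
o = 0.90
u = 8.45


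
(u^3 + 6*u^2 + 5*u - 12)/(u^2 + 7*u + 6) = (u^3 + 6*u^2 + 5*u - 12)/(u^2 + 7*u + 6)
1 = 1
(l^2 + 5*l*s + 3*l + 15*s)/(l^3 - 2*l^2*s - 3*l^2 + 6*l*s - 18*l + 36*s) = (-l - 5*s)/(-l^2 + 2*l*s + 6*l - 12*s)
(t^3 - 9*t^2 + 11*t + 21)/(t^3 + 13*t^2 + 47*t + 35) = (t^2 - 10*t + 21)/(t^2 + 12*t + 35)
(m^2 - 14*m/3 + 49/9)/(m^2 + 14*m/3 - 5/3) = (9*m^2 - 42*m + 49)/(3*(3*m^2 + 14*m - 5))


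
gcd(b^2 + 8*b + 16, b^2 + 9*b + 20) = b + 4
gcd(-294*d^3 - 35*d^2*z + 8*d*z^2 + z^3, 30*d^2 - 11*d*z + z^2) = -6*d + z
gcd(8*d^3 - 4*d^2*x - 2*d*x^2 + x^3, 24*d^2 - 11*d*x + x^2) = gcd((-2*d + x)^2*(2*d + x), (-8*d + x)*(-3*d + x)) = 1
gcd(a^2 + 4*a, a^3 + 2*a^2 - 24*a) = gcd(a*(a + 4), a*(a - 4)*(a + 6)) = a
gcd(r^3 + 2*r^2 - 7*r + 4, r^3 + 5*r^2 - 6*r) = r - 1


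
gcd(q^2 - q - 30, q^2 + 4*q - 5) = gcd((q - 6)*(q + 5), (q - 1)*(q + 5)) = q + 5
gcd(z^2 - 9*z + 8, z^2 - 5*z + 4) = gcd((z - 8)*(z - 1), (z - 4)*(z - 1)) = z - 1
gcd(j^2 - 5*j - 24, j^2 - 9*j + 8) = j - 8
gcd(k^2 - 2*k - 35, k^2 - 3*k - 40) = k + 5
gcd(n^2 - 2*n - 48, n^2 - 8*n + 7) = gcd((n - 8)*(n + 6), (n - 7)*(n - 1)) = 1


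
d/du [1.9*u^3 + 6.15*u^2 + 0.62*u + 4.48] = 5.7*u^2 + 12.3*u + 0.62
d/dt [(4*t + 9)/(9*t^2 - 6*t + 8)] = 2*(-18*t^2 - 81*t + 43)/(81*t^4 - 108*t^3 + 180*t^2 - 96*t + 64)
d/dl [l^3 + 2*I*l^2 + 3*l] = 3*l^2 + 4*I*l + 3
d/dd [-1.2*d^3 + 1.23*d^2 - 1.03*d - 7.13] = -3.6*d^2 + 2.46*d - 1.03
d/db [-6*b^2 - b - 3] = -12*b - 1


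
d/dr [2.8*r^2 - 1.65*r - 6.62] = 5.6*r - 1.65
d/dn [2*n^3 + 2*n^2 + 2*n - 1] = 6*n^2 + 4*n + 2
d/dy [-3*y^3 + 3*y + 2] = 3 - 9*y^2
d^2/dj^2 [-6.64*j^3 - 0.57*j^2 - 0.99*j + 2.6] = -39.84*j - 1.14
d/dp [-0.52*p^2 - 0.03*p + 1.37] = -1.04*p - 0.03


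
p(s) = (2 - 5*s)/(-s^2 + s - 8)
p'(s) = (2 - 5*s)*(2*s - 1)/(-s^2 + s - 8)^2 - 5/(-s^2 + s - 8) = (5*s^2 - 5*s - (2*s - 1)*(5*s - 2) + 40)/(s^2 - s + 8)^2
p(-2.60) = -0.86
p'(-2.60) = -0.02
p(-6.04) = -0.64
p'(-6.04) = -0.07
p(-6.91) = -0.58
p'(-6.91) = -0.06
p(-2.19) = -0.86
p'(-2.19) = 0.02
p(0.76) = 0.23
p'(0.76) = 0.62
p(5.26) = 0.80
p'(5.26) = -0.09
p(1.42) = 0.59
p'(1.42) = 0.45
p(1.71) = 0.71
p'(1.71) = 0.36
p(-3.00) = -0.85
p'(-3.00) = -0.05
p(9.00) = 0.54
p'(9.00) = -0.05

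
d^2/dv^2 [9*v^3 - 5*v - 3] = 54*v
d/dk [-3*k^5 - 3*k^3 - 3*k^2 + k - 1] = -15*k^4 - 9*k^2 - 6*k + 1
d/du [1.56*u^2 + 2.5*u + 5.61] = 3.12*u + 2.5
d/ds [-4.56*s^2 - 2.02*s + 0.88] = -9.12*s - 2.02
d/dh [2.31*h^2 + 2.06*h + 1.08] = 4.62*h + 2.06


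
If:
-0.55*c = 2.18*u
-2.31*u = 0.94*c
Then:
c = 0.00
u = 0.00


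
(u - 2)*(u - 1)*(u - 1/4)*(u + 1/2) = u^4 - 11*u^3/4 + 9*u^2/8 + 7*u/8 - 1/4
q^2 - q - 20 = (q - 5)*(q + 4)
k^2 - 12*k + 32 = (k - 8)*(k - 4)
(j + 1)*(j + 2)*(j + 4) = j^3 + 7*j^2 + 14*j + 8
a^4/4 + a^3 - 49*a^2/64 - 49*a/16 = a*(a/4 + 1)*(a - 7/4)*(a + 7/4)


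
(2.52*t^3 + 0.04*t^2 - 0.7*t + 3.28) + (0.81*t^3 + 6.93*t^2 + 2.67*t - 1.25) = 3.33*t^3 + 6.97*t^2 + 1.97*t + 2.03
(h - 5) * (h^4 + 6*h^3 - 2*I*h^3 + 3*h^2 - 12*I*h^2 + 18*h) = h^5 + h^4 - 2*I*h^4 - 27*h^3 - 2*I*h^3 + 3*h^2 + 60*I*h^2 - 90*h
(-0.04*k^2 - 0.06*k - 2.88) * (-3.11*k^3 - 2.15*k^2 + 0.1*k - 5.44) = 0.1244*k^5 + 0.2726*k^4 + 9.0818*k^3 + 6.4036*k^2 + 0.0384*k + 15.6672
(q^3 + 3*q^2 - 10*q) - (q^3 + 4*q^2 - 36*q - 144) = -q^2 + 26*q + 144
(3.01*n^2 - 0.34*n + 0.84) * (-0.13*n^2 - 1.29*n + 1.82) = -0.3913*n^4 - 3.8387*n^3 + 5.8076*n^2 - 1.7024*n + 1.5288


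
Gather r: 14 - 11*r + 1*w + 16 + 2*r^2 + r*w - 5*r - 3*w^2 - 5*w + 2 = 2*r^2 + r*(w - 16) - 3*w^2 - 4*w + 32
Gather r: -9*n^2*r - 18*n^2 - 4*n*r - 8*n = -18*n^2 - 8*n + r*(-9*n^2 - 4*n)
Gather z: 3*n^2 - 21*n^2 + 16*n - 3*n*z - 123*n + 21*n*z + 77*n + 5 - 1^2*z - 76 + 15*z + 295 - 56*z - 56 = -18*n^2 - 30*n + z*(18*n - 42) + 168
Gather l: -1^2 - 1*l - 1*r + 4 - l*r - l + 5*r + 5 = l*(-r - 2) + 4*r + 8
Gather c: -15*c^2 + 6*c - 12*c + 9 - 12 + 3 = -15*c^2 - 6*c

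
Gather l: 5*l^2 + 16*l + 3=5*l^2 + 16*l + 3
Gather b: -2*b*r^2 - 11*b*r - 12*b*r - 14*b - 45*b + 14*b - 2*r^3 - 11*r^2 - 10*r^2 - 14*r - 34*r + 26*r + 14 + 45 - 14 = b*(-2*r^2 - 23*r - 45) - 2*r^3 - 21*r^2 - 22*r + 45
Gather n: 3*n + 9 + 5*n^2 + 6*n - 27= 5*n^2 + 9*n - 18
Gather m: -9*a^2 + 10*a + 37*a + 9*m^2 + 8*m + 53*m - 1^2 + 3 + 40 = -9*a^2 + 47*a + 9*m^2 + 61*m + 42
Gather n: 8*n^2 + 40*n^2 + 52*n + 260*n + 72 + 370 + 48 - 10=48*n^2 + 312*n + 480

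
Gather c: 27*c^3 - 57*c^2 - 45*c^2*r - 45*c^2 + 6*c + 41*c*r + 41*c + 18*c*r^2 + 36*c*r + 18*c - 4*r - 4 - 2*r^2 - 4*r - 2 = 27*c^3 + c^2*(-45*r - 102) + c*(18*r^2 + 77*r + 65) - 2*r^2 - 8*r - 6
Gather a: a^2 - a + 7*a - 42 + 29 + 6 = a^2 + 6*a - 7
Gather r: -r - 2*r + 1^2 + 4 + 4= 9 - 3*r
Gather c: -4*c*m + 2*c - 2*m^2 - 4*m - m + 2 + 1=c*(2 - 4*m) - 2*m^2 - 5*m + 3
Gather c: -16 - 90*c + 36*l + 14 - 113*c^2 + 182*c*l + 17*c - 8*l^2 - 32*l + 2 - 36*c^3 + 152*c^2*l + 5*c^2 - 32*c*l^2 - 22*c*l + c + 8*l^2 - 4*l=-36*c^3 + c^2*(152*l - 108) + c*(-32*l^2 + 160*l - 72)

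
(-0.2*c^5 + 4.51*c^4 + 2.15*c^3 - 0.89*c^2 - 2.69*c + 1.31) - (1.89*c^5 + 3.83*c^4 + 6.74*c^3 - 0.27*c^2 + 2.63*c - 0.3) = -2.09*c^5 + 0.68*c^4 - 4.59*c^3 - 0.62*c^2 - 5.32*c + 1.61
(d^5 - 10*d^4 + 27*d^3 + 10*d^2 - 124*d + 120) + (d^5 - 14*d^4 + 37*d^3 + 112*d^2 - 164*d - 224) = 2*d^5 - 24*d^4 + 64*d^3 + 122*d^2 - 288*d - 104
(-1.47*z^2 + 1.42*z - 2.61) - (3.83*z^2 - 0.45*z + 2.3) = -5.3*z^2 + 1.87*z - 4.91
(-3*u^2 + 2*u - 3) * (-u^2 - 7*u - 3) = 3*u^4 + 19*u^3 - 2*u^2 + 15*u + 9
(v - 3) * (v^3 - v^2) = v^4 - 4*v^3 + 3*v^2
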